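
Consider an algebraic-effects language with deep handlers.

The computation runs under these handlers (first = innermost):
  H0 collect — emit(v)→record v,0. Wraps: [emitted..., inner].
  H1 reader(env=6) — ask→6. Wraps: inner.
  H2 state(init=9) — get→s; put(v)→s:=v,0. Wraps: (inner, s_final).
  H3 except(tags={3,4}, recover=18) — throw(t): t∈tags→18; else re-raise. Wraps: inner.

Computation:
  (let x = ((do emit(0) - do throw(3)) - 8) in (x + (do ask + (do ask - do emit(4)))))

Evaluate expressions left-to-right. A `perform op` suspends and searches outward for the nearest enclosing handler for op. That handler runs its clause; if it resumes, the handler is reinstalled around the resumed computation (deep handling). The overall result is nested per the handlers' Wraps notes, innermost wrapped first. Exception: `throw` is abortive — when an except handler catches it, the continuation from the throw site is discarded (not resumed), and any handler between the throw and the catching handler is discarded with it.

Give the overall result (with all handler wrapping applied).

Step-by-step:
emit(0) @ H0 ⇒ out+=0
throw(3) @ H3 caught ⇒ 18
= 18

Answer: 18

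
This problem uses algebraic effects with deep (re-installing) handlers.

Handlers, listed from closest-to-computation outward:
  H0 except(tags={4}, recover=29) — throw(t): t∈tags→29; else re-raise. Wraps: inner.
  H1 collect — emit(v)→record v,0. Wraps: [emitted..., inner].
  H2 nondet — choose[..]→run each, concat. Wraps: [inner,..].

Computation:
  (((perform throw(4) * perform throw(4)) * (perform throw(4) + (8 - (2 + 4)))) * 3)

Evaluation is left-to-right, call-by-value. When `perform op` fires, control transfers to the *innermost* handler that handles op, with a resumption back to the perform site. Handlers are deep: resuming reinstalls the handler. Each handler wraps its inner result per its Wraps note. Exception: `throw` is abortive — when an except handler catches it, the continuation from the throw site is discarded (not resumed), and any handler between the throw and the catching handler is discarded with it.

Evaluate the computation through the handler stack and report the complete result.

Working:
throw(4) @ H0 caught ⇒ 29
H1 returns [29]
H2 returns [[29]]
= [[29]]

Answer: [[29]]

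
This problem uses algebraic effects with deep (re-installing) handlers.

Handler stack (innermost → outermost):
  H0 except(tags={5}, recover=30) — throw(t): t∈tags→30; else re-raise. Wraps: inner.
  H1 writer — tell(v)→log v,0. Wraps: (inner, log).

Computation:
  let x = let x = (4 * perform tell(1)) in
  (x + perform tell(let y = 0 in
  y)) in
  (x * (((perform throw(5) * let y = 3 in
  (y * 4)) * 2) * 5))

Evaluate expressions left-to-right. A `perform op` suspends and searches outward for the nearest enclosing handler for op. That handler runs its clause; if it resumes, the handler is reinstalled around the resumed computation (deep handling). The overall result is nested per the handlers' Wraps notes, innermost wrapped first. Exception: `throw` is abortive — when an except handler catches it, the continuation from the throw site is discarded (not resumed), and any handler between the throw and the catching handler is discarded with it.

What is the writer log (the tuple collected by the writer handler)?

Evaluation trace:
tell(1) @ H1 ⇒ log+=1
tell(0) @ H1 ⇒ log+=0
throw(5) @ H0 caught ⇒ 30
H1 returns (30, (1, 0))
= (30, (1, 0))

Answer: (1, 0)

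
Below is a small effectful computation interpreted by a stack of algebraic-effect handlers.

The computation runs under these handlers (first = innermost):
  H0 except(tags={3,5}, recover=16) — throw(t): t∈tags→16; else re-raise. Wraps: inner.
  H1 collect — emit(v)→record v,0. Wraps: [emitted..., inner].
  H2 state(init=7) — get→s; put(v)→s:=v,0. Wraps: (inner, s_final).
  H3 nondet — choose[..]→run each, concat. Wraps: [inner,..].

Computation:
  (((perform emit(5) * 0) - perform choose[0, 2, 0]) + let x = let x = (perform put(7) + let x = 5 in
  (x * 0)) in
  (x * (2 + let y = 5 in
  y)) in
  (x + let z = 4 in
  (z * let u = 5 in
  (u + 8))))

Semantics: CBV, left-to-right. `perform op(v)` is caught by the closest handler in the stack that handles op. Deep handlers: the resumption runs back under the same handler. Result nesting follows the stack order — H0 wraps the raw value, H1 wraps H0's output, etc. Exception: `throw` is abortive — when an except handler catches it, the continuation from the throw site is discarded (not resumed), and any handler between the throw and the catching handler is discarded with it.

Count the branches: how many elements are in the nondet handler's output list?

Working:
emit(5) @ H1 ⇒ out+=5
choose[0, 2, 0] @ H3
  branch[0] choose=0:
    put(7) @ H2 ⇒ s:=7
    H0 returns 52
    H1 returns [5, 52]
    H2 returns ([5, 52], 7)
    H3 returns [([5, 52], 7)]
  branch[1] choose=2:
    put(7) @ H2 ⇒ s:=7
    H0 returns 50
    H1 returns [5, 50]
    H2 returns ([5, 50], 7)
    H3 returns [([5, 50], 7)]
  branch[2] choose=0:
    put(7) @ H2 ⇒ s:=7
    H0 returns 52
    H1 returns [5, 52]
    H2 returns ([5, 52], 7)
    H3 returns [([5, 52], 7)]
= [([5, 52], 7), ([5, 50], 7), ([5, 52], 7)]

Answer: 3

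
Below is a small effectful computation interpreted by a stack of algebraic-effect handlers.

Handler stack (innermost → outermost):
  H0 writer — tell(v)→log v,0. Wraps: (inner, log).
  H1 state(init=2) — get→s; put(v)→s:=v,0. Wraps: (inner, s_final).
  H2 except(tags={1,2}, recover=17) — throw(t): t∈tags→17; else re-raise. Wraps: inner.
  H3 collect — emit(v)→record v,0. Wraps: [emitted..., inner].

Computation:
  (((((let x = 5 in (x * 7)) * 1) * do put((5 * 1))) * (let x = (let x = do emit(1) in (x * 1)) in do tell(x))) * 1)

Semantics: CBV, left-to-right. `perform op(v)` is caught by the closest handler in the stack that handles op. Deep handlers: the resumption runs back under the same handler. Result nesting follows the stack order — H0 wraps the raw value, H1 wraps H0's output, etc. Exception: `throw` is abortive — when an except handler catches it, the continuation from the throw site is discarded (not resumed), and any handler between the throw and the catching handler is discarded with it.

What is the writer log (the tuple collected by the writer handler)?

Answer: (0)

Evaluation trace:
put(5) @ H1 ⇒ s:=5
emit(1) @ H3 ⇒ out+=1
tell(0) @ H0 ⇒ log+=0
H0 returns (0, (0))
H1 returns ((0, (0)), 5)
H2 returns ((0, (0)), 5)
H3 returns [1, ((0, (0)), 5)]
= [1, ((0, (0)), 5)]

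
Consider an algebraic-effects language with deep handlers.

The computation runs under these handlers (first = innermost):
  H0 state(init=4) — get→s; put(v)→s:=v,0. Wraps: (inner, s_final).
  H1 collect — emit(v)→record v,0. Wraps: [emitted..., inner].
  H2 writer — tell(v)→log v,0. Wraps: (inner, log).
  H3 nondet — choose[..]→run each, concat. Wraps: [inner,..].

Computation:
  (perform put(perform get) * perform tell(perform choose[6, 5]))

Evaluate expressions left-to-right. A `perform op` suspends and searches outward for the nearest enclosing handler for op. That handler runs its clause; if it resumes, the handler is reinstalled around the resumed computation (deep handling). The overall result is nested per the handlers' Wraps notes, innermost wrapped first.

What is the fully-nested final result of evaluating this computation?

Step-by-step:
get @ H0 ⇒ 4
put(4) @ H0 ⇒ s:=4
choose[6, 5] @ H3
  branch[0] choose=6:
    tell(6) @ H2 ⇒ log+=6
    H0 returns (0, 4)
    H1 returns [(0, 4)]
    H2 returns ([(0, 4)], (6))
    H3 returns [([(0, 4)], (6))]
  branch[1] choose=5:
    tell(5) @ H2 ⇒ log+=5
    H0 returns (0, 4)
    H1 returns [(0, 4)]
    H2 returns ([(0, 4)], (5))
    H3 returns [([(0, 4)], (5))]
= [([(0, 4)], (6)), ([(0, 4)], (5))]

Answer: [([(0, 4)], (6)), ([(0, 4)], (5))]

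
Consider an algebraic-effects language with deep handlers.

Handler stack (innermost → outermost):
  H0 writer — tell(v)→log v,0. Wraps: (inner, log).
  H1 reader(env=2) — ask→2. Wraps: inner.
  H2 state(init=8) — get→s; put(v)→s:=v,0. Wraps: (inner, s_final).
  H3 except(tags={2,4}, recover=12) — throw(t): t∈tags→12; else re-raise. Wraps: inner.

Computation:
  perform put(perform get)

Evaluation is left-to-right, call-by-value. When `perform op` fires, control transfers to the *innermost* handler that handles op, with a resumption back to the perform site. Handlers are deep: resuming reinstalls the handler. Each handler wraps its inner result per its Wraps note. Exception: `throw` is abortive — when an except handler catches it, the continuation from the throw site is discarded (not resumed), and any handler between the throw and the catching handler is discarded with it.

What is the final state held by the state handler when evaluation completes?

Answer: 8

Working:
get @ H2 ⇒ 8
put(8) @ H2 ⇒ s:=8
H0 returns (0, ())
H1 returns (0, ())
H2 returns ((0, ()), 8)
H3 returns ((0, ()), 8)
= ((0, ()), 8)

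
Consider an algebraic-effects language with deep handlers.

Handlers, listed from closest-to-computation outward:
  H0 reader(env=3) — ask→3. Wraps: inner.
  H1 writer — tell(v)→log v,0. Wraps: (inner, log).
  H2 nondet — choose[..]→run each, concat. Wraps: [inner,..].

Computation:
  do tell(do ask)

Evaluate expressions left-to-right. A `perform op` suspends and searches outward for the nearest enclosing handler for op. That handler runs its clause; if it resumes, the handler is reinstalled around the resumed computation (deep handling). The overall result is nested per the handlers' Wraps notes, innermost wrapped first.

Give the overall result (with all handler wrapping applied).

Evaluation trace:
ask @ H0 ⇒ 3
tell(3) @ H1 ⇒ log+=3
H0 returns 0
H1 returns (0, (3))
H2 returns [(0, (3))]
= [(0, (3))]

Answer: [(0, (3))]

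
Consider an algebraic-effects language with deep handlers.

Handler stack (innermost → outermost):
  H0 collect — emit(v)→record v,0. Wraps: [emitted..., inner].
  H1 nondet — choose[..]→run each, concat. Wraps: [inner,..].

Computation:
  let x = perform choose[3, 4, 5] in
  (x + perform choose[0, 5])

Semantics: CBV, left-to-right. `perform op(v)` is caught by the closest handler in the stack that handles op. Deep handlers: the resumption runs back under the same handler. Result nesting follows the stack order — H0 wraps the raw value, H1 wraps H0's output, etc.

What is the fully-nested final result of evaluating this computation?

Answer: [[3], [8], [4], [9], [5], [10]]

Working:
choose[3, 4, 5] @ H1
  branch[0] choose=3:
    choose[0, 5] @ H1
      branch[0] choose=0:
        H0 returns [3]
        H1 returns [[3]]
      branch[1] choose=5:
        H0 returns [8]
        H1 returns [[8]]
  branch[1] choose=4:
    choose[0, 5] @ H1
      branch[0] choose=0:
        H0 returns [4]
        H1 returns [[4]]
      branch[1] choose=5:
        H0 returns [9]
        H1 returns [[9]]
  branch[2] choose=5:
    choose[0, 5] @ H1
      branch[0] choose=0:
        H0 returns [5]
        H1 returns [[5]]
      branch[1] choose=5:
        H0 returns [10]
        H1 returns [[10]]
= [[3], [8], [4], [9], [5], [10]]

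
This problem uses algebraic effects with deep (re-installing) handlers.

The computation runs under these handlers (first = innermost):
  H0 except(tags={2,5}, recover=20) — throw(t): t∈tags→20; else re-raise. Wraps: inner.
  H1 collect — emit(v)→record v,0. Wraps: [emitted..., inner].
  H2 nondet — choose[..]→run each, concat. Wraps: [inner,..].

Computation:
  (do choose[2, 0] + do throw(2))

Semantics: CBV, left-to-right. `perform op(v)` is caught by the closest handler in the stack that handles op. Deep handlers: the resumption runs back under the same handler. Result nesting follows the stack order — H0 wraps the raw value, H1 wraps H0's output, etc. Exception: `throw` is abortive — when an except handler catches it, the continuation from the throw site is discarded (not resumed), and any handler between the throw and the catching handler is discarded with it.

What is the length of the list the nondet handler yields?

Evaluation trace:
choose[2, 0] @ H2
  branch[0] choose=2:
    throw(2) @ H0 caught ⇒ 20
    H1 returns [20]
    H2 returns [[20]]
  branch[1] choose=0:
    throw(2) @ H0 caught ⇒ 20
    H1 returns [20]
    H2 returns [[20]]
= [[20], [20]]

Answer: 2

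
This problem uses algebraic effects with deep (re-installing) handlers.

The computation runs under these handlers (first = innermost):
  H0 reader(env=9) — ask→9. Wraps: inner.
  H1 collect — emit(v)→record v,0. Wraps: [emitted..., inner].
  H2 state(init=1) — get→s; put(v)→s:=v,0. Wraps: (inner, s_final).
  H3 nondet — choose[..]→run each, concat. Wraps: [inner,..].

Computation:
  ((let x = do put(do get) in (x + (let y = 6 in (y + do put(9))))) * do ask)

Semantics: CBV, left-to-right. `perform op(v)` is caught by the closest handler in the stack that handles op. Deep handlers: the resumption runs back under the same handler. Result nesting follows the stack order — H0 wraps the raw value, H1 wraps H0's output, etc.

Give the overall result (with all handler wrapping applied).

Answer: [([54], 9)]

Evaluation trace:
get @ H2 ⇒ 1
put(1) @ H2 ⇒ s:=1
put(9) @ H2 ⇒ s:=9
ask @ H0 ⇒ 9
H0 returns 54
H1 returns [54]
H2 returns ([54], 9)
H3 returns [([54], 9)]
= [([54], 9)]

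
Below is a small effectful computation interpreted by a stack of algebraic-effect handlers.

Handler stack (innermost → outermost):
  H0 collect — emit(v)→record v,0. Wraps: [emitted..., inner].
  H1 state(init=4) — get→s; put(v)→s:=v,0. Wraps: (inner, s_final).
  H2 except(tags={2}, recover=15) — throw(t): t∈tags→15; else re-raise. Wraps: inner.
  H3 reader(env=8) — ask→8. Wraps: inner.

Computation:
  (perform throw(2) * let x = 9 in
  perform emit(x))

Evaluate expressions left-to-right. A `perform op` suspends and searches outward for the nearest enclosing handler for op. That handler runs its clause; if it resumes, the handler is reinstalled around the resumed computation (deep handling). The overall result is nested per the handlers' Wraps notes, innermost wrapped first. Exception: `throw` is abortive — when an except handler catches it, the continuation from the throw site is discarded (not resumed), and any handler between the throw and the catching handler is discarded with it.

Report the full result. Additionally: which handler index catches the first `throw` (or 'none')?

Working:
throw(2) @ H2 caught ⇒ 15
H3 returns 15
= 15

Answer: 15 ; first throw caught by: H2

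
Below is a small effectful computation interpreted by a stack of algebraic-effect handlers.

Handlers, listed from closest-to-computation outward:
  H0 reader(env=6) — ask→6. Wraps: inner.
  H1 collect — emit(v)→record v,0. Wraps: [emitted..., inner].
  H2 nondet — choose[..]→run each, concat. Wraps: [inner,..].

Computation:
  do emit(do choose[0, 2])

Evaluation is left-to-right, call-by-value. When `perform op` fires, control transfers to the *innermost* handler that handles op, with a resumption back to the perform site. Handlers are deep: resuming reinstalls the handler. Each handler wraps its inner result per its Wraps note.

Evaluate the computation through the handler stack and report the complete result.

Answer: [[0, 0], [2, 0]]

Evaluation trace:
choose[0, 2] @ H2
  branch[0] choose=0:
    emit(0) @ H1 ⇒ out+=0
    H0 returns 0
    H1 returns [0, 0]
    H2 returns [[0, 0]]
  branch[1] choose=2:
    emit(2) @ H1 ⇒ out+=2
    H0 returns 0
    H1 returns [2, 0]
    H2 returns [[2, 0]]
= [[0, 0], [2, 0]]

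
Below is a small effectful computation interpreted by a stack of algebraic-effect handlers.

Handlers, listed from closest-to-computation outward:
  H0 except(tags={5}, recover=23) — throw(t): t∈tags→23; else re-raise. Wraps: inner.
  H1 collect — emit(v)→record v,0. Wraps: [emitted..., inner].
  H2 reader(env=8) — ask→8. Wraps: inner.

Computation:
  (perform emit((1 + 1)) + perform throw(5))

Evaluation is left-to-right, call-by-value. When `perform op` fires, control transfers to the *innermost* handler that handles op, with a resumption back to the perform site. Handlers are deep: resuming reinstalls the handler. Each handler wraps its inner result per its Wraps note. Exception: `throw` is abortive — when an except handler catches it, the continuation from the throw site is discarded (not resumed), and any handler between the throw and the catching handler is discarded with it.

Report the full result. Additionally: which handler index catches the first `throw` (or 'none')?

Step-by-step:
emit(2) @ H1 ⇒ out+=2
throw(5) @ H0 caught ⇒ 23
H1 returns [2, 23]
H2 returns [2, 23]
= [2, 23]

Answer: [2, 23] ; first throw caught by: H0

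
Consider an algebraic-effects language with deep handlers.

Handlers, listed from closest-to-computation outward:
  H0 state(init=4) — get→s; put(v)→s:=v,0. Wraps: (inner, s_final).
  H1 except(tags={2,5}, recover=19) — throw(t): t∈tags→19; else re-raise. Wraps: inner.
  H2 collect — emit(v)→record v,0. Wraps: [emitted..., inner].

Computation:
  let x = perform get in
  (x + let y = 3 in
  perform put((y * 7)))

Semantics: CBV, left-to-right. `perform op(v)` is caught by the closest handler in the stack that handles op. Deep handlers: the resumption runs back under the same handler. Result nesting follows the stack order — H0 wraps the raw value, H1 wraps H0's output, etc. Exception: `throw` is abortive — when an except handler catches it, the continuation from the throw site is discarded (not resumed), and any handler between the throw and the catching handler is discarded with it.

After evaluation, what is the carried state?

Working:
get @ H0 ⇒ 4
put(21) @ H0 ⇒ s:=21
H0 returns (4, 21)
H1 returns (4, 21)
H2 returns [(4, 21)]
= [(4, 21)]

Answer: 21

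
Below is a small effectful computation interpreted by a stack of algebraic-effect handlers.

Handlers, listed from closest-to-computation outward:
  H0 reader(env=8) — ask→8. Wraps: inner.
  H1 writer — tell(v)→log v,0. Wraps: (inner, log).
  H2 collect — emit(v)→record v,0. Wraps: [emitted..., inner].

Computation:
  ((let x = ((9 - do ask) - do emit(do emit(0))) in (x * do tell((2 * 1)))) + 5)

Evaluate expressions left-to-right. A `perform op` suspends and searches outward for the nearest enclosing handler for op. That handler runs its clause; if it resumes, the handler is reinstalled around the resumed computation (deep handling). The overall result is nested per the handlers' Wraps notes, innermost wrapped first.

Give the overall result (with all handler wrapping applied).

Step-by-step:
ask @ H0 ⇒ 8
emit(0) @ H2 ⇒ out+=0
emit(0) @ H2 ⇒ out+=0
tell(2) @ H1 ⇒ log+=2
H0 returns 5
H1 returns (5, (2))
H2 returns [0, 0, (5, (2))]
= [0, 0, (5, (2))]

Answer: [0, 0, (5, (2))]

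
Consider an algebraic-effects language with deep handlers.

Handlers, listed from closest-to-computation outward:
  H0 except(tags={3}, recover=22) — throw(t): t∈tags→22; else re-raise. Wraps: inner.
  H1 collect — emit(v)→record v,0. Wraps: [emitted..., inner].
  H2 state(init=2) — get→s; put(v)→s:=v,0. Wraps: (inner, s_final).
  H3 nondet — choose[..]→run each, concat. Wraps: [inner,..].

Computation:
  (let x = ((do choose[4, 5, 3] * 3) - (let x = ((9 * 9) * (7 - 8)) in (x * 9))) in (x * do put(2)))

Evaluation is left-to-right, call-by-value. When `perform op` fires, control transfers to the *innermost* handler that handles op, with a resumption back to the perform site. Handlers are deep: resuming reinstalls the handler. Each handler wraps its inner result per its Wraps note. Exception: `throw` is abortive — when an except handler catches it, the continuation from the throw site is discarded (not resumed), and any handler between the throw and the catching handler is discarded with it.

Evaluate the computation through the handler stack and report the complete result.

Answer: [([0], 2), ([0], 2), ([0], 2)]

Working:
choose[4, 5, 3] @ H3
  branch[0] choose=4:
    put(2) @ H2 ⇒ s:=2
    H0 returns 0
    H1 returns [0]
    H2 returns ([0], 2)
    H3 returns [([0], 2)]
  branch[1] choose=5:
    put(2) @ H2 ⇒ s:=2
    H0 returns 0
    H1 returns [0]
    H2 returns ([0], 2)
    H3 returns [([0], 2)]
  branch[2] choose=3:
    put(2) @ H2 ⇒ s:=2
    H0 returns 0
    H1 returns [0]
    H2 returns ([0], 2)
    H3 returns [([0], 2)]
= [([0], 2), ([0], 2), ([0], 2)]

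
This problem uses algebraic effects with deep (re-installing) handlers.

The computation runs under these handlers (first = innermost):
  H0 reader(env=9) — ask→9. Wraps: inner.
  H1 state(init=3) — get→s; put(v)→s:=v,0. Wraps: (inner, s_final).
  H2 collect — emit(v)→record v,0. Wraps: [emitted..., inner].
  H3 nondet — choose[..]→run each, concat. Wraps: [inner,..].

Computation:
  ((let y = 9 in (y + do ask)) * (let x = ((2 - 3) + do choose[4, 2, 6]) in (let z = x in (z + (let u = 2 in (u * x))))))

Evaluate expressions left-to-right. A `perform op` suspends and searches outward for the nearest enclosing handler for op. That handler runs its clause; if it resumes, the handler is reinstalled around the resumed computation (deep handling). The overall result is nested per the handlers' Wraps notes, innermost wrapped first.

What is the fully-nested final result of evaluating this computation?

Answer: [[(162, 3)], [(54, 3)], [(270, 3)]]

Step-by-step:
ask @ H0 ⇒ 9
choose[4, 2, 6] @ H3
  branch[0] choose=4:
    H0 returns 162
    H1 returns (162, 3)
    H2 returns [(162, 3)]
    H3 returns [[(162, 3)]]
  branch[1] choose=2:
    H0 returns 54
    H1 returns (54, 3)
    H2 returns [(54, 3)]
    H3 returns [[(54, 3)]]
  branch[2] choose=6:
    H0 returns 270
    H1 returns (270, 3)
    H2 returns [(270, 3)]
    H3 returns [[(270, 3)]]
= [[(162, 3)], [(54, 3)], [(270, 3)]]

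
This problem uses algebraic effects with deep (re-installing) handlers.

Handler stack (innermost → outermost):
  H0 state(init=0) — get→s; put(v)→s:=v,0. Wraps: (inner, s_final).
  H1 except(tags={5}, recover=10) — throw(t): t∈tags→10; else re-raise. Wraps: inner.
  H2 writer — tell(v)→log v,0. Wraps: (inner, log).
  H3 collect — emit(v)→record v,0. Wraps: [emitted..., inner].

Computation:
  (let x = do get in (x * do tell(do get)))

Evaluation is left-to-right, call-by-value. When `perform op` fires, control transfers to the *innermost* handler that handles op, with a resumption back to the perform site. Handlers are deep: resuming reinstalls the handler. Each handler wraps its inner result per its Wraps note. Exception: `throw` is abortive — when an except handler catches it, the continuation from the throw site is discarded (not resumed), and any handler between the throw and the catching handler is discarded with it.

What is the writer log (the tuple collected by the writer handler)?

Answer: (0)

Evaluation trace:
get @ H0 ⇒ 0
get @ H0 ⇒ 0
tell(0) @ H2 ⇒ log+=0
H0 returns (0, 0)
H1 returns (0, 0)
H2 returns ((0, 0), (0))
H3 returns [((0, 0), (0))]
= [((0, 0), (0))]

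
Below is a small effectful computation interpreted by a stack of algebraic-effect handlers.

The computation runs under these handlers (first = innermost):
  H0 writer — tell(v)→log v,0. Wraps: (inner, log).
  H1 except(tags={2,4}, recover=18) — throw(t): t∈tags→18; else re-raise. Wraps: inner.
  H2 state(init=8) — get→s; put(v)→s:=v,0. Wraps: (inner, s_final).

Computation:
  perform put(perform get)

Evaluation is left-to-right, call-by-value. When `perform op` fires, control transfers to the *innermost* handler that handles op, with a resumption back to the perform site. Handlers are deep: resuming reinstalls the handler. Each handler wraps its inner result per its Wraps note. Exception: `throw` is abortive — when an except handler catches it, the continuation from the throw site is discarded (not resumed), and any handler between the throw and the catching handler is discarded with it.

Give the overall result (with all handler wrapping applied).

Evaluation trace:
get @ H2 ⇒ 8
put(8) @ H2 ⇒ s:=8
H0 returns (0, ())
H1 returns (0, ())
H2 returns ((0, ()), 8)
= ((0, ()), 8)

Answer: ((0, ()), 8)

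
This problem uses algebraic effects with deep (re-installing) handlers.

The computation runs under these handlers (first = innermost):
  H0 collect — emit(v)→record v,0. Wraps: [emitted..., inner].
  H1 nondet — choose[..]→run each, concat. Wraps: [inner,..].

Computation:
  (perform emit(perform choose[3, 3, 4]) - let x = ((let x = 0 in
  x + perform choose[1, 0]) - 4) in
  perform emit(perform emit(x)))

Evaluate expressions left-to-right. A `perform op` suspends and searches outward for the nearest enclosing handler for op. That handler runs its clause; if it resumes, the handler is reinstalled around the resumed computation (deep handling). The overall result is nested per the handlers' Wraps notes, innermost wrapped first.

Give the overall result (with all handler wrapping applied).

Working:
choose[3, 3, 4] @ H1
  branch[0] choose=3:
    emit(3) @ H0 ⇒ out+=3
    choose[1, 0] @ H1
      branch[0] choose=1:
        emit(-3) @ H0 ⇒ out+=-3
        emit(0) @ H0 ⇒ out+=0
        H0 returns [3, -3, 0, 0]
        H1 returns [[3, -3, 0, 0]]
      branch[1] choose=0:
        emit(-4) @ H0 ⇒ out+=-4
        emit(0) @ H0 ⇒ out+=0
        H0 returns [3, -4, 0, 0]
        H1 returns [[3, -4, 0, 0]]
  branch[1] choose=3:
    emit(3) @ H0 ⇒ out+=3
    choose[1, 0] @ H1
      branch[0] choose=1:
        emit(-3) @ H0 ⇒ out+=-3
        emit(0) @ H0 ⇒ out+=0
        H0 returns [3, -3, 0, 0]
        H1 returns [[3, -3, 0, 0]]
      branch[1] choose=0:
        emit(-4) @ H0 ⇒ out+=-4
        emit(0) @ H0 ⇒ out+=0
        H0 returns [3, -4, 0, 0]
        H1 returns [[3, -4, 0, 0]]
  branch[2] choose=4:
    emit(4) @ H0 ⇒ out+=4
    choose[1, 0] @ H1
      branch[0] choose=1:
        emit(-3) @ H0 ⇒ out+=-3
        emit(0) @ H0 ⇒ out+=0
        H0 returns [4, -3, 0, 0]
        H1 returns [[4, -3, 0, 0]]
      branch[1] choose=0:
        emit(-4) @ H0 ⇒ out+=-4
        emit(0) @ H0 ⇒ out+=0
        H0 returns [4, -4, 0, 0]
        H1 returns [[4, -4, 0, 0]]
= [[3, -3, 0, 0], [3, -4, 0, 0], [3, -3, 0, 0], [3, -4, 0, 0], [4, -3, 0, 0], [4, -4, 0, 0]]

Answer: [[3, -3, 0, 0], [3, -4, 0, 0], [3, -3, 0, 0], [3, -4, 0, 0], [4, -3, 0, 0], [4, -4, 0, 0]]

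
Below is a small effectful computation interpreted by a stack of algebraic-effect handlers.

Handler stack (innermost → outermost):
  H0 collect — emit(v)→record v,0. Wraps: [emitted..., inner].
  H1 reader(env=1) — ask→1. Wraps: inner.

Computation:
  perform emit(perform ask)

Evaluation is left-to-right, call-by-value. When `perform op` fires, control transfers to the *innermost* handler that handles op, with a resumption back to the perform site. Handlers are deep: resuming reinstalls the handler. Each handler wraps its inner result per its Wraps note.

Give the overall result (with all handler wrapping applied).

Working:
ask @ H1 ⇒ 1
emit(1) @ H0 ⇒ out+=1
H0 returns [1, 0]
H1 returns [1, 0]
= [1, 0]

Answer: [1, 0]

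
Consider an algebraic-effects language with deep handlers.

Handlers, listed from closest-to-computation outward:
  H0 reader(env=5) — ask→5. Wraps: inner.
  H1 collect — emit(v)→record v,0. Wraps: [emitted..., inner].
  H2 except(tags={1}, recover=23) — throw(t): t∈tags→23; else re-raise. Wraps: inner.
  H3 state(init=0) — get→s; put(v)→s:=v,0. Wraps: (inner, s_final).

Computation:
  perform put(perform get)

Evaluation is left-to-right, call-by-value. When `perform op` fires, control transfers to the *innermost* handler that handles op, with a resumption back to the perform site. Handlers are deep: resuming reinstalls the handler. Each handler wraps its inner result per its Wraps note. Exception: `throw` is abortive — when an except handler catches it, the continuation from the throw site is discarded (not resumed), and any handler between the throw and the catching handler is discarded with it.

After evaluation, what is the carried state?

Answer: 0

Working:
get @ H3 ⇒ 0
put(0) @ H3 ⇒ s:=0
H0 returns 0
H1 returns [0]
H2 returns [0]
H3 returns ([0], 0)
= ([0], 0)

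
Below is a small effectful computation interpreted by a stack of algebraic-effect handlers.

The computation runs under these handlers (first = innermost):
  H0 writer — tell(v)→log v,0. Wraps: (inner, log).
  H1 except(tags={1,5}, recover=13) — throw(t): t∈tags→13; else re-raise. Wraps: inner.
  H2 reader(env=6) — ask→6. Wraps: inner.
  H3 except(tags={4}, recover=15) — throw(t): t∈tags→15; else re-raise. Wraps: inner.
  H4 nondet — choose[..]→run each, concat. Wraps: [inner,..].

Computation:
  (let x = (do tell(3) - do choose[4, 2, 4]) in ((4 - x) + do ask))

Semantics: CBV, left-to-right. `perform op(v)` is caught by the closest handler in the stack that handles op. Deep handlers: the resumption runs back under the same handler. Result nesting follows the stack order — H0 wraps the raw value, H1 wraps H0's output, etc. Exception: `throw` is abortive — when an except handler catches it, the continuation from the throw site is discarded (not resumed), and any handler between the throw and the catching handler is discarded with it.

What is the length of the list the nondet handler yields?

Working:
tell(3) @ H0 ⇒ log+=3
choose[4, 2, 4] @ H4
  branch[0] choose=4:
    ask @ H2 ⇒ 6
    H0 returns (14, (3))
    H1 returns (14, (3))
    H2 returns (14, (3))
    H3 returns (14, (3))
    H4 returns [(14, (3))]
  branch[1] choose=2:
    ask @ H2 ⇒ 6
    H0 returns (12, (3))
    H1 returns (12, (3))
    H2 returns (12, (3))
    H3 returns (12, (3))
    H4 returns [(12, (3))]
  branch[2] choose=4:
    ask @ H2 ⇒ 6
    H0 returns (14, (3))
    H1 returns (14, (3))
    H2 returns (14, (3))
    H3 returns (14, (3))
    H4 returns [(14, (3))]
= [(14, (3)), (12, (3)), (14, (3))]

Answer: 3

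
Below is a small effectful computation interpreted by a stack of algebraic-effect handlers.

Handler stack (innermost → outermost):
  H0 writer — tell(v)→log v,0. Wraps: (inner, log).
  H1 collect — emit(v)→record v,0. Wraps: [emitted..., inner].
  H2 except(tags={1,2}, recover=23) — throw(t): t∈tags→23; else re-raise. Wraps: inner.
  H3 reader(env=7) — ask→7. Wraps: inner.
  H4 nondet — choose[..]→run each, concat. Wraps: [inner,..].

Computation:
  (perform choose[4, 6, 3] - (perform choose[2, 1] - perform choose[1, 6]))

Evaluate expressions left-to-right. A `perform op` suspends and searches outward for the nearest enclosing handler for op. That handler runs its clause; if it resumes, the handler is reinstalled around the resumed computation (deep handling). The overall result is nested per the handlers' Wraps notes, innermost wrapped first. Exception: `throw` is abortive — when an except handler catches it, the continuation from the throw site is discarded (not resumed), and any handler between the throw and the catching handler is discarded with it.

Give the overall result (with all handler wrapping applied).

Step-by-step:
choose[4, 6, 3] @ H4
  branch[0] choose=4:
    choose[2, 1] @ H4
      branch[0] choose=2:
        choose[1, 6] @ H4
          branch[0] choose=1:
            H0 returns (3, ())
            H1 returns [(3, ())]
            H2 returns [(3, ())]
            H3 returns [(3, ())]
            H4 returns [[(3, ())]]
          branch[1] choose=6:
            H0 returns (8, ())
            H1 returns [(8, ())]
            H2 returns [(8, ())]
            H3 returns [(8, ())]
            H4 returns [[(8, ())]]
      branch[1] choose=1:
        choose[1, 6] @ H4
          branch[0] choose=1:
            H0 returns (4, ())
            H1 returns [(4, ())]
            H2 returns [(4, ())]
            H3 returns [(4, ())]
            H4 returns [[(4, ())]]
          branch[1] choose=6:
            H0 returns (9, ())
            H1 returns [(9, ())]
            H2 returns [(9, ())]
            H3 returns [(9, ())]
            H4 returns [[(9, ())]]
  branch[1] choose=6:
    choose[2, 1] @ H4
      branch[0] choose=2:
        choose[1, 6] @ H4
          branch[0] choose=1:
            H0 returns (5, ())
            H1 returns [(5, ())]
            H2 returns [(5, ())]
            H3 returns [(5, ())]
            H4 returns [[(5, ())]]
          branch[1] choose=6:
            H0 returns (10, ())
            H1 returns [(10, ())]
            H2 returns [(10, ())]
            H3 returns [(10, ())]
            H4 returns [[(10, ())]]
      branch[1] choose=1:
        choose[1, 6] @ H4
          branch[0] choose=1:
            H0 returns (6, ())
            H1 returns [(6, ())]
            H2 returns [(6, ())]
            H3 returns [(6, ())]
            H4 returns [[(6, ())]]
          branch[1] choose=6:
            H0 returns (11, ())
            H1 returns [(11, ())]
            H2 returns [(11, ())]
            H3 returns [(11, ())]
            H4 returns [[(11, ())]]
  branch[2] choose=3:
    choose[2, 1] @ H4
      branch[0] choose=2:
        choose[1, 6] @ H4
          branch[0] choose=1:
            H0 returns (2, ())
            H1 returns [(2, ())]
            H2 returns [(2, ())]
            H3 returns [(2, ())]
            H4 returns [[(2, ())]]
          branch[1] choose=6:
            H0 returns (7, ())
            H1 returns [(7, ())]
            H2 returns [(7, ())]
            H3 returns [(7, ())]
            H4 returns [[(7, ())]]
      branch[1] choose=1:
        choose[1, 6] @ H4
          branch[0] choose=1:
            H0 returns (3, ())
            H1 returns [(3, ())]
            H2 returns [(3, ())]
            H3 returns [(3, ())]
            H4 returns [[(3, ())]]
          branch[1] choose=6:
            H0 returns (8, ())
            H1 returns [(8, ())]
            H2 returns [(8, ())]
            H3 returns [(8, ())]
            H4 returns [[(8, ())]]
= [[(3, ())], [(8, ())], [(4, ())], [(9, ())], [(5, ())], [(10, ())], [(6, ())], [(11, ())], [(2, ())], [(7, ())], [(3, ())], [(8, ())]]

Answer: [[(3, ())], [(8, ())], [(4, ())], [(9, ())], [(5, ())], [(10, ())], [(6, ())], [(11, ())], [(2, ())], [(7, ())], [(3, ())], [(8, ())]]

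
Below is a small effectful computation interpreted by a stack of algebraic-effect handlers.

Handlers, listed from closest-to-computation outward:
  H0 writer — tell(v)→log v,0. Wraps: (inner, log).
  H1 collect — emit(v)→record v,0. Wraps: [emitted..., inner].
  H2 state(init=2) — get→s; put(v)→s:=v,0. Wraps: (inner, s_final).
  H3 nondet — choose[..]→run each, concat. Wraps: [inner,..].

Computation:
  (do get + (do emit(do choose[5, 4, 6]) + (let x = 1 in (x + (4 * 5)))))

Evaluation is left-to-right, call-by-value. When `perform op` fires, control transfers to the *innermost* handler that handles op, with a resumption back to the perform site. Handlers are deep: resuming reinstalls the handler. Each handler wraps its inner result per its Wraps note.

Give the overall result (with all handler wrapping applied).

Answer: [([5, (23, ())], 2), ([4, (23, ())], 2), ([6, (23, ())], 2)]

Evaluation trace:
get @ H2 ⇒ 2
choose[5, 4, 6] @ H3
  branch[0] choose=5:
    emit(5) @ H1 ⇒ out+=5
    H0 returns (23, ())
    H1 returns [5, (23, ())]
    H2 returns ([5, (23, ())], 2)
    H3 returns [([5, (23, ())], 2)]
  branch[1] choose=4:
    emit(4) @ H1 ⇒ out+=4
    H0 returns (23, ())
    H1 returns [4, (23, ())]
    H2 returns ([4, (23, ())], 2)
    H3 returns [([4, (23, ())], 2)]
  branch[2] choose=6:
    emit(6) @ H1 ⇒ out+=6
    H0 returns (23, ())
    H1 returns [6, (23, ())]
    H2 returns ([6, (23, ())], 2)
    H3 returns [([6, (23, ())], 2)]
= [([5, (23, ())], 2), ([4, (23, ())], 2), ([6, (23, ())], 2)]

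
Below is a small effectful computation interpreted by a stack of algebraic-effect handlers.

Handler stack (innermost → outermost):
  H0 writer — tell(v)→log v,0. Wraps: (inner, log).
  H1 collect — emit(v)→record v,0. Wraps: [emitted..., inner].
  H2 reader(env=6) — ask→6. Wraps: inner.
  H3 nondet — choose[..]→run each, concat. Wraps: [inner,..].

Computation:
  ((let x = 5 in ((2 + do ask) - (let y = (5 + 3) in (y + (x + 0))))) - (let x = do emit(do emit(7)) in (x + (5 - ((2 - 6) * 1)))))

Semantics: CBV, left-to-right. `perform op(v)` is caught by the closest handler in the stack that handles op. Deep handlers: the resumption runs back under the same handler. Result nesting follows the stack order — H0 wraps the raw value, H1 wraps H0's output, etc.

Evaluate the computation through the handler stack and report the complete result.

Answer: [[7, 0, (-14, ())]]

Working:
ask @ H2 ⇒ 6
emit(7) @ H1 ⇒ out+=7
emit(0) @ H1 ⇒ out+=0
H0 returns (-14, ())
H1 returns [7, 0, (-14, ())]
H2 returns [7, 0, (-14, ())]
H3 returns [[7, 0, (-14, ())]]
= [[7, 0, (-14, ())]]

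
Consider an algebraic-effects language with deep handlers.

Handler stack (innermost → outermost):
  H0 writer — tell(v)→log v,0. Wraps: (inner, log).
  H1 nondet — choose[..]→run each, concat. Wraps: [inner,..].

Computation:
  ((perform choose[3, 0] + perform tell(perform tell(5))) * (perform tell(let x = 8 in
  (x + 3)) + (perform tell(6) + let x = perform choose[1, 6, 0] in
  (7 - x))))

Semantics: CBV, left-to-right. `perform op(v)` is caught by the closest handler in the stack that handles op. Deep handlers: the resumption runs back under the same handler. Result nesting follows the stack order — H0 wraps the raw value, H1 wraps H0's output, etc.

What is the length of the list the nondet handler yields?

Answer: 6

Step-by-step:
choose[3, 0] @ H1
  branch[0] choose=3:
    tell(5) @ H0 ⇒ log+=5
    tell(0) @ H0 ⇒ log+=0
    tell(11) @ H0 ⇒ log+=11
    tell(6) @ H0 ⇒ log+=6
    choose[1, 6, 0] @ H1
      branch[0] choose=1:
        H0 returns (18, (5, 0, 11, 6))
        H1 returns [(18, (5, 0, 11, 6))]
      branch[1] choose=6:
        H0 returns (3, (5, 0, 11, 6))
        H1 returns [(3, (5, 0, 11, 6))]
      branch[2] choose=0:
        H0 returns (21, (5, 0, 11, 6))
        H1 returns [(21, (5, 0, 11, 6))]
  branch[1] choose=0:
    tell(5) @ H0 ⇒ log+=5
    tell(0) @ H0 ⇒ log+=0
    tell(11) @ H0 ⇒ log+=11
    tell(6) @ H0 ⇒ log+=6
    choose[1, 6, 0] @ H1
      branch[0] choose=1:
        H0 returns (0, (5, 0, 11, 6))
        H1 returns [(0, (5, 0, 11, 6))]
      branch[1] choose=6:
        H0 returns (0, (5, 0, 11, 6))
        H1 returns [(0, (5, 0, 11, 6))]
      branch[2] choose=0:
        H0 returns (0, (5, 0, 11, 6))
        H1 returns [(0, (5, 0, 11, 6))]
= [(18, (5, 0, 11, 6)), (3, (5, 0, 11, 6)), (21, (5, 0, 11, 6)), (0, (5, 0, 11, 6)), (0, (5, 0, 11, 6)), (0, (5, 0, 11, 6))]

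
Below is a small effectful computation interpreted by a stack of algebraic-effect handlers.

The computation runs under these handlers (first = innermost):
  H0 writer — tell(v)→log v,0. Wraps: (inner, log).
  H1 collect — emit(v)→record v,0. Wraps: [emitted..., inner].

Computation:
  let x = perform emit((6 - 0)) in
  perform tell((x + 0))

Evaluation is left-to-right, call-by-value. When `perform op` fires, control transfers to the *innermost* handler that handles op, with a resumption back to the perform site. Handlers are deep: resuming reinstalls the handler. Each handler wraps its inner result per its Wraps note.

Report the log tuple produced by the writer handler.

Answer: (0)

Evaluation trace:
emit(6) @ H1 ⇒ out+=6
tell(0) @ H0 ⇒ log+=0
H0 returns (0, (0))
H1 returns [6, (0, (0))]
= [6, (0, (0))]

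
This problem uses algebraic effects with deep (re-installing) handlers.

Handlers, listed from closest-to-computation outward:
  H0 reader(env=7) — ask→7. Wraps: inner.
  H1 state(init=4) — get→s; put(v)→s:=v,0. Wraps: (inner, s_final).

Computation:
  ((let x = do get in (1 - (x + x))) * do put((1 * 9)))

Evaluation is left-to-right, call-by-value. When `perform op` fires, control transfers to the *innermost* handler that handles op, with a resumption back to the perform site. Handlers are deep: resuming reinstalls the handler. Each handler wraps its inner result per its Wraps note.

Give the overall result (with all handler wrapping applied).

Answer: (0, 9)

Step-by-step:
get @ H1 ⇒ 4
put(9) @ H1 ⇒ s:=9
H0 returns 0
H1 returns (0, 9)
= (0, 9)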